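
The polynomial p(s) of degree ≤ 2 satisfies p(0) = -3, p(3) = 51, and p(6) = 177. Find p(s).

Write p(s) = as^2 + bs + c. Substituting each data point gives a linear system:
  c = -3
  9a + 3b + c = 51
  36a + 6b + c = 177
Solving the system yields a = 4, b = 6, c = -3.
So p(s) = 4s² + 6s - 3.
Check: p(0) = -3. ✓

p(s) = 4s^2 + 6s - 3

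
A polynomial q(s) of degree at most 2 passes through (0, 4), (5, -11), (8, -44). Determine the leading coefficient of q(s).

-1

Write q(s) = as^2 + bs + c. Substituting each data point gives a linear system:
  c = 4
  25a + 5b + c = -11
  64a + 8b + c = -44
Solving the system yields a = -1, b = 2, c = 4.
So q(s) = -s^2 + 2s + 4.
The leading coefficient is -1.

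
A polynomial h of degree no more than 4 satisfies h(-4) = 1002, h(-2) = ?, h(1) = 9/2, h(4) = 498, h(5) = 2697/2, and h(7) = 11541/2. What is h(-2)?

78

The 5 known points determine the degree-4 polynomial uniquely.
Write h(t) = at^4 + bt^3 + ct^2 + dt + e. Substituting each data point gives a linear system:
  256a - 64b + 16c - 4d + e = 1002
  a + b + c + d + e = 9/2
  256a + 64b + 16c + 4d + e = 498
  625a + 125b + 25c + 5d + e = 2697/2
  2401a + 343b + 49c + 7d + e = 11541/2
Solving the system yields a = 3, b = -4, c = -3/2, d = 1, e = 6.
So h(t) = 3t^4 - 4t^3 - (3/2)t^2 + t + 6.
Then h(-2) = 78.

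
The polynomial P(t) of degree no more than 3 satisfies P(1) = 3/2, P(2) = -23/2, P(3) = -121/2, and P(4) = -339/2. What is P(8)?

Forward differences of the values at t = 1, 2, 3, 4:
  P  : 3/2  -23/2  -121/2  -339/2
  Δ  : -13  -49  -109
  Δ^2: -36  -60
  Δ^3: -24
The third differences are constant, confirming degree 3.
Interpolating (Newton forward form) and evaluating at t = 8 gives P(8) = -3371/2.

-3371/2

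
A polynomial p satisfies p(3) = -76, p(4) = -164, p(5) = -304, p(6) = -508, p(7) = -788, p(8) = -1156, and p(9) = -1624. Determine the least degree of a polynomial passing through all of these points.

3

Forward differences of the values at u = 3, 4, 5, 6, 7, 8, 9:
  p  : -76  -164  -304  -508  -788  -1156  -1624
  Δ  : -88  -140  -204  -280  -368  -468
  Δ^2: -52  -64  -76  -88  -100
  Δ^3: -12  -12  -12  -12
  Δ^4: 0  0  0
  Δ^5: 0  0
  Δ^6: 0
The third differences are constant (-12) and nonzero, while all higher differences vanish, so the minimal degree is 3.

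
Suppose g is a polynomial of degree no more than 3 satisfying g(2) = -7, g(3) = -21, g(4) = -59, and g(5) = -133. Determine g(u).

g(u) = -2u^3 + 6u^2 - 6u - 3

Write g(u) = au^3 + bu^2 + cu + d. Substituting each data point gives a linear system:
  8a + 4b + 2c + d = -7
  27a + 9b + 3c + d = -21
  64a + 16b + 4c + d = -59
  125a + 25b + 5c + d = -133
Solving the system yields a = -2, b = 6, c = -6, d = -3.
So g(u) = -2u³ + 6u² - 6u - 3.
Check: g(3) = -21. ✓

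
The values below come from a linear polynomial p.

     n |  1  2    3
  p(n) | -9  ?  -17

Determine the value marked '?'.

The 2 known points determine the degree-1 polynomial uniquely.
Write p(n) = an + b. Substituting each data point gives a linear system:
  a + b = -9
  3a + b = -17
Solving the system yields a = -4, b = -5.
So p(n) = -4n - 5.
Then p(2) = -13.

-13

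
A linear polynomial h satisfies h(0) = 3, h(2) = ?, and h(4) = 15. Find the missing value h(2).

The 2 known points determine the degree-1 polynomial uniquely.
Write h(u) = au + b. Substituting each data point gives a linear system:
  b = 3
  4a + b = 15
Solving the system yields a = 3, b = 3.
So h(u) = 3u + 3.
Then h(2) = 9.

9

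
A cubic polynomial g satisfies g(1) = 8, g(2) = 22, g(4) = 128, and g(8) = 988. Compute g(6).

Write g(x) = ax^3 + bx^2 + cx + d. Substituting each data point gives a linear system:
  a + b + c + d = 8
  8a + 4b + 2c + d = 22
  64a + 16b + 4c + d = 128
  512a + 64b + 8c + d = 988
Solving the system yields a = 2, b = -1, c = 3, d = 4.
So g(x) = 2x^3 - x^2 + 3x + 4.
Then g(6) = 418.

418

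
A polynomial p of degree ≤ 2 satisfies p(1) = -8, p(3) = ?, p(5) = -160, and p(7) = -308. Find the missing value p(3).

On equispaced nodes a degree-2 polynomial has vanishing third forward difference, so
  - p(1) + 3·p(3) - 3·p(5) + p(7) = 0.
Substituting the known values and solving for p(3):
  3·p(3) = -180
  p(3) = -60.

-60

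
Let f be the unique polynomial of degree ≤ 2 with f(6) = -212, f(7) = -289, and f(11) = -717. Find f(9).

-479

Using the Lagrange interpolation formula with nodes 6, 7, 11:
  L_0(u) = (u - 7)(u - 11) / 5
  L_1(u) = (u - 6)(u - 11) / -4
  L_2(u) = (u - 6)(u - 7) / 20
Then f(u) = -212·L_0(u) - 289·L_1(u) - 717·L_2(u).
Expanding and collecting terms gives f(u) = -6u² + u - 2.
Evaluating at u = 9: f(9) = -479.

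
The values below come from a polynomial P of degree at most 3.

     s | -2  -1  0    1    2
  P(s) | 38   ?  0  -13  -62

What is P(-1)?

On equispaced nodes a degree-3 polynomial has vanishing fourth forward difference, so
  P(-2) - 4·P(-1) + 6·P(0) - 4·P(1) + P(2) = 0.
Substituting the known values and solving for P(-1):
  -4·P(-1) = -28
  P(-1) = 7.

7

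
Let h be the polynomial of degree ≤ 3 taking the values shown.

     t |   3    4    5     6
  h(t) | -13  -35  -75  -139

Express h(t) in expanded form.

Write h(t) = at^3 + bt^2 + ct + d. Substituting each data point gives a linear system:
  27a + 9b + 3c + d = -13
  64a + 16b + 4c + d = -35
  125a + 25b + 5c + d = -75
  216a + 36b + 6c + d = -139
Solving the system yields a = -1, b = 3, c = -6, d = 5.
So h(t) = -t^3 + 3t^2 - 6t + 5.
Check: h(6) = -139. ✓

h(t) = -t^3 + 3t^2 - 6t + 5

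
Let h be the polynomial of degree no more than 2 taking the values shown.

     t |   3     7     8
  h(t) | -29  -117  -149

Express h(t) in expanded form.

h(t) = -2t^2 - 2t - 5

Write h(t) = at^2 + bt + c. Substituting each data point gives a linear system:
  9a + 3b + c = -29
  49a + 7b + c = -117
  64a + 8b + c = -149
Solving the system yields a = -2, b = -2, c = -5.
So h(t) = -2t^2 - 2t - 5.
Check: h(7) = -117. ✓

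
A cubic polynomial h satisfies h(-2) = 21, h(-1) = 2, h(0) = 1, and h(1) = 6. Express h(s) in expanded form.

h(s) = -2s^3 + 3s^2 + 4s + 1

Write h(s) = as^3 + bs^2 + cs + d. Substituting each data point gives a linear system:
  -8a + 4b - 2c + d = 21
  -a + b - c + d = 2
  d = 1
  a + b + c + d = 6
Solving the system yields a = -2, b = 3, c = 4, d = 1.
So h(s) = -2s^3 + 3s^2 + 4s + 1.
Check: h(-1) = 2. ✓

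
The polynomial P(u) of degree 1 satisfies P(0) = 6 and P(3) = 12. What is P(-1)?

4

Write P(u) = au + b. Substituting each data point gives a linear system:
  b = 6
  3a + b = 12
Solving the system yields a = 2, b = 6.
So P(u) = 2u + 6.
Then P(-1) = 4.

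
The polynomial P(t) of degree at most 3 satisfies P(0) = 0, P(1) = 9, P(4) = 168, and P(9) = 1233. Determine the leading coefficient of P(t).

1

Write P(t) = at^3 + bt^2 + ct + d. Substituting each data point gives a linear system:
  d = 0
  a + b + c + d = 9
  64a + 16b + 4c + d = 168
  729a + 81b + 9c + d = 1233
Solving the system yields a = 1, b = 6, c = 2, d = 0.
So P(t) = t^3 + 6t^2 + 2t.
The leading coefficient is 1.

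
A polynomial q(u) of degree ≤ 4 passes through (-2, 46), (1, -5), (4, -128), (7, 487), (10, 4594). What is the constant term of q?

4

Write q(u) = au^4 + bu^3 + cu^2 + du + e. Substituting each data point gives a linear system:
  16a - 8b + 4c - 2d + e = 46
  a + b + c + d + e = -5
  256a + 64b + 16c + 4d + e = -128
  2401a + 343b + 49c + 7d + e = 487
  10000a + 1000b + 100c + 10d + e = 4594
Solving the system yields a = 1, b = -5, c = -4, d = -1, e = 4.
So q(u) = u⁴ - 5u³ - 4u² - u + 4.
The constant term is 4.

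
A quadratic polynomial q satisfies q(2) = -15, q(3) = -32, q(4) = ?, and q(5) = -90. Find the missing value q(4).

On equispaced nodes a degree-2 polynomial has vanishing third forward difference, so
  - q(2) + 3·q(3) - 3·q(4) + q(5) = 0.
Substituting the known values and solving for q(4):
  -3·q(4) = 171
  q(4) = -57.

-57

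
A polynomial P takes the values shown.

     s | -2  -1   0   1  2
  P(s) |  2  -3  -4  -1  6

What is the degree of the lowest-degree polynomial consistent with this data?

2

Forward differences of the values at s = -2, -1, 0, 1, 2:
  P  : 2  -3  -4  -1  6
  Δ  : -5  -1  3  7
  Δ^2: 4  4  4
  Δ^3: 0  0
  Δ^4: 0
The second differences are constant (4) and nonzero, while all higher differences vanish, so the minimal degree is 2.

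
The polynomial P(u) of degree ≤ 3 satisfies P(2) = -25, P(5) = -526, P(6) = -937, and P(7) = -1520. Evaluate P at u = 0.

-1

Using the Lagrange interpolation formula with nodes 2, 5, 6, 7:
  L_0(u) = (u - 5)(u - 6)(u - 7) / -60
  L_1(u) = (u - 2)(u - 6)(u - 7) / 6
  L_2(u) = (u - 2)(u - 5)(u - 7) / -4
  L_3(u) = (u - 2)(u - 5)(u - 6) / 10
Then P(u) = -25·L_0(u) - 526·L_1(u) - 937·L_2(u) - 1520·L_3(u).
Expanding and collecting terms gives P(u) = -5u³ + 4u² - 1.
Evaluating at u = 0: P(0) = -1.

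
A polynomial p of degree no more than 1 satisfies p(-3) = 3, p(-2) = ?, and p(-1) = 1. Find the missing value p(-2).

2

The 2 known points determine the degree-1 polynomial uniquely.
Write p(x) = ax + b. Substituting each data point gives a linear system:
  -3a + b = 3
  -a + b = 1
Solving the system yields a = -1, b = 0.
So p(x) = -x.
Then p(-2) = 2.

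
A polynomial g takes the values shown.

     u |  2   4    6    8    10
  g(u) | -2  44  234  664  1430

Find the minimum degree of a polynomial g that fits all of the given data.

3

Forward differences of the values at u = 2, 4, 6, 8, 10:
  g  : -2  44  234  664  1430
  Δ  : 46  190  430  766
  Δ^2: 144  240  336
  Δ^3: 96  96
  Δ^4: 0
The third differences are constant (96) and nonzero, while all higher differences vanish, so the minimal degree is 3.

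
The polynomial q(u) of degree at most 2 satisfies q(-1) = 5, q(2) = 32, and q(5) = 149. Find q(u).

q(u) = 5u^2 + 4u + 4

Using the Lagrange interpolation formula with nodes -1, 2, 5:
  L_0(u) = (u - 2)(u - 5) / 18
  L_1(u) = (u + 1)(u - 5) / -9
  L_2(u) = (u + 1)(u - 2) / 18
Then q(u) = 5·L_0(u) + 32·L_1(u) + 149·L_2(u).
Expanding and collecting terms gives q(u) = 5u^2 + 4u + 4.
Check: q(2) = 32. ✓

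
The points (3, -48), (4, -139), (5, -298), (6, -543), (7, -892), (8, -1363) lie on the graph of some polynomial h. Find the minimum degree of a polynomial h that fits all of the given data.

3

Forward differences of the values at x = 3, 4, 5, 6, 7, 8:
  h  : -48  -139  -298  -543  -892  -1363
  Δ  : -91  -159  -245  -349  -471
  Δ^2: -68  -86  -104  -122
  Δ^3: -18  -18  -18
  Δ^4: 0  0
  Δ^5: 0
The third differences are constant (-18) and nonzero, while all higher differences vanish, so the minimal degree is 3.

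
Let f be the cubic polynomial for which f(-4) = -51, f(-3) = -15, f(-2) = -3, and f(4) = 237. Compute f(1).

9

Using the Lagrange interpolation formula with nodes -4, -3, -2, 4:
  L_0(s) = (s + 3)(s + 2)(s - 4) / -16
  L_1(s) = (s + 4)(s + 2)(s - 4) / 7
  L_2(s) = (s + 4)(s + 3)(s - 4) / -12
  L_3(s) = (s + 4)(s + 3)(s + 2) / 336
Then f(s) = -51·L_0(s) - 15·L_1(s) - 3·L_2(s) + 237·L_3(s).
Expanding and collecting terms gives f(s) = 2s^3 + 6s^2 + 4s - 3.
Evaluating at s = 1: f(1) = 9.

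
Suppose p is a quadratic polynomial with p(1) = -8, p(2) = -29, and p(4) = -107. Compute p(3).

-62

Write p(u) = au^2 + bu + c. Substituting each data point gives a linear system:
  a + b + c = -8
  4a + 2b + c = -29
  16a + 4b + c = -107
Solving the system yields a = -6, b = -3, c = 1.
So p(u) = -6u^2 - 3u + 1.
Then p(3) = -62.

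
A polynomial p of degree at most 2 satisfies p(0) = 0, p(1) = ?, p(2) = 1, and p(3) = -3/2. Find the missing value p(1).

The 3 known points determine the degree-2 polynomial uniquely.
Write p(s) = as^2 + bs + c. Substituting each data point gives a linear system:
  c = 0
  4a + 2b + c = 1
  9a + 3b + c = -3/2
Solving the system yields a = -1, b = 5/2, c = 0.
So p(s) = -s² + (5/2)s.
Then p(1) = 3/2.

3/2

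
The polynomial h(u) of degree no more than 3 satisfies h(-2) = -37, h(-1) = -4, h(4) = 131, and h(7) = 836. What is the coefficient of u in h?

0

Write h(u) = au^3 + bu^2 + cu + d. Substituting each data point gives a linear system:
  -8a + 4b - 2c + d = -37
  -a + b - c + d = -4
  64a + 16b + 4c + d = 131
  343a + 49b + 7c + d = 836
Solving the system yields a = 3, b = -4, c = 0, d = 3.
So h(u) = 3u³ - 4u² + 3.
The coefficient of u is 0.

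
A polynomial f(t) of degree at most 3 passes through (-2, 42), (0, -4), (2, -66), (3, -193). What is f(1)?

Write f(t) = at^3 + bt^2 + ct + d. Substituting each data point gives a linear system:
  -8a + 4b - 2c + d = 42
  d = -4
  8a + 4b + 2c + d = -66
  27a + 9b + 3c + d = -193
Solving the system yields a = -6, b = -2, c = -3, d = -4.
So f(t) = -6t^3 - 2t^2 - 3t - 4.
Then f(1) = -15.

-15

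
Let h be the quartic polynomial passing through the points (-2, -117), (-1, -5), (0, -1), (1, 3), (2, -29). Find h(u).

Using the Lagrange interpolation formula with nodes -2, -1, 0, 1, 2:
  L_0(u) = (u + 1)u(u - 1)(u - 2) / 24
  L_1(u) = (u + 2)u(u - 1)(u - 2) / -6
  L_2(u) = (u + 2)(u + 1)(u - 1)(u - 2) / 4
  L_3(u) = (u + 2)(u + 1)u(u - 2) / -6
  L_4(u) = (u + 2)(u + 1)u(u - 1) / 24
Then h(u) = -117·L_0(u) - 5·L_1(u) - 1·L_2(u) + 3·L_3(u) - 29·L_4(u).
Expanding and collecting terms gives h(u) = -6u^4 + 6u^3 + 6u^2 - 2u - 1.
Check: h(0) = -1. ✓

h(u) = -6u^4 + 6u^3 + 6u^2 - 2u - 1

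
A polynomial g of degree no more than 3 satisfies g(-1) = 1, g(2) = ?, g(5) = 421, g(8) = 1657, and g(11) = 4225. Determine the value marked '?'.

31

The 4 known points determine the degree-3 polynomial uniquely.
Write g(n) = an^3 + bn^2 + cn + d. Substituting each data point gives a linear system:
  -a + b - c + d = 1
  125a + 25b + 5c + d = 421
  512a + 64b + 8c + d = 1657
  1331a + 121b + 11c + d = 4225
Solving the system yields a = 3, b = 2, c = -1, d = 1.
So g(n) = 3n^3 + 2n^2 - n + 1.
Then g(2) = 31.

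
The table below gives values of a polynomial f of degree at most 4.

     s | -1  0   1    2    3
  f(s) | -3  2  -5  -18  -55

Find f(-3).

-193

Write f(s) = as^4 + bs^3 + cs^2 + ds + e. Substituting each data point gives a linear system:
  a - b + c - d + e = -3
  e = 2
  a + b + c + d + e = -5
  16a + 8b + 4c + 2d + e = -18
  81a + 27b + 9c + 3d + e = -55
Solving the system yields a = -1, b = 3, c = -5, d = -4, e = 2.
So f(s) = -s^4 + 3s^3 - 5s^2 - 4s + 2.
Then f(-3) = -193.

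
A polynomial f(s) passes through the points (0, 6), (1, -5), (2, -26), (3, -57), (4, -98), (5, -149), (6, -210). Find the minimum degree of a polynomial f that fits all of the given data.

Forward differences of the values at s = 0, 1, 2, 3, 4, 5, 6:
  f  : 6  -5  -26  -57  -98  -149  -210
  Δ  : -11  -21  -31  -41  -51  -61
  Δ^2: -10  -10  -10  -10  -10
  Δ^3: 0  0  0  0
  Δ^4: 0  0  0
  Δ^5: 0  0
  Δ^6: 0
The second differences are constant (-10) and nonzero, while all higher differences vanish, so the minimal degree is 2.

2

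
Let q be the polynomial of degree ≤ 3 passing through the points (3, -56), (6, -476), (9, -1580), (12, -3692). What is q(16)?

Using the Lagrange interpolation formula with nodes 3, 6, 9, 12:
  L_0(u) = (u - 6)(u - 9)(u - 12) / -162
  L_1(u) = (u - 3)(u - 9)(u - 12) / 54
  L_2(u) = (u - 3)(u - 6)(u - 12) / -54
  L_3(u) = (u - 3)(u - 6)(u - 9) / 162
Then q(u) = -56·L_0(u) - 476·L_1(u) - 1580·L_2(u) - 3692·L_3(u).
Expanding and collecting terms gives q(u) = -2u³ - 2u² + 4u + 4.
Evaluating at u = 16: q(16) = -8636.

-8636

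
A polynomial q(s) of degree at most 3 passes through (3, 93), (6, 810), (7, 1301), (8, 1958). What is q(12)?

Write q(s) = as^3 + bs^2 + cs + d. Substituting each data point gives a linear system:
  27a + 9b + 3c + d = 93
  216a + 36b + 6c + d = 810
  343a + 49b + 7c + d = 1301
  512a + 64b + 8c + d = 1958
Solving the system yields a = 4, b = -1, c = -4, d = 6.
So q(s) = 4s³ - s² - 4s + 6.
Then q(12) = 6726.

6726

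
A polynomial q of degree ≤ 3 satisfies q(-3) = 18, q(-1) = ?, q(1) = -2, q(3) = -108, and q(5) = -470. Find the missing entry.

-8

On equispaced nodes a degree-3 polynomial has vanishing fourth forward difference, so
  q(-3) - 4·q(-1) + 6·q(1) - 4·q(3) + q(5) = 0.
Substituting the known values and solving for q(-1):
  -4·q(-1) = 32
  q(-1) = -8.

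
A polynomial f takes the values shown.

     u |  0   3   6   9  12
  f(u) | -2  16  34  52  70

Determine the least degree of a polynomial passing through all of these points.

Forward differences of the values at u = 0, 3, 6, 9, 12:
  f  : -2  16  34  52  70
  Δ  : 18  18  18  18
  Δ^2: 0  0  0
  Δ^3: 0  0
  Δ^4: 0
The first differences are constant (18) and nonzero, while all higher differences vanish, so the minimal degree is 1.

1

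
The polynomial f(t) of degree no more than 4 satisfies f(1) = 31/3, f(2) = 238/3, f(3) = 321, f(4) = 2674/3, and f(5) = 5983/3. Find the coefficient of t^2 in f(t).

1/3

Write f(t) = at^4 + bt^3 + ct^2 + dt + e. Substituting each data point gives a linear system:
  a + b + c + d + e = 31/3
  16a + 8b + 4c + 2d + e = 238/3
  81a + 27b + 9c + 3d + e = 321
  256a + 64b + 16c + 4d + e = 2674/3
  625a + 125b + 25c + 5d + e = 5983/3
Solving the system yields a = 2, b = 6, c = 1/3, d = -4, e = 6.
So f(t) = 2t⁴ + 6t³ + (1/3)t² - 4t + 6.
The coefficient of t^2 is 1/3.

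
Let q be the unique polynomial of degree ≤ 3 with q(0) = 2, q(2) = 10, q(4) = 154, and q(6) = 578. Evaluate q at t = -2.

-14

Write q(t) = at^3 + bt^2 + ct + d. Substituting each data point gives a linear system:
  d = 2
  8a + 4b + 2c + d = 10
  64a + 16b + 4c + d = 154
  216a + 36b + 6c + d = 578
Solving the system yields a = 3, b = -1, c = -6, d = 2.
So q(t) = 3t³ - t² - 6t + 2.
Then q(-2) = -14.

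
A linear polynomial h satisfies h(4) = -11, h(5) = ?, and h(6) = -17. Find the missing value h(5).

-14

On equispaced nodes a degree-1 polynomial has vanishing second forward difference, so
  h(4) - 2·h(5) + h(6) = 0.
Substituting the known values and solving for h(5):
  -2·h(5) = 28
  h(5) = -14.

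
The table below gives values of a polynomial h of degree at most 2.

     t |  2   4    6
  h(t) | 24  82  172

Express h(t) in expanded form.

Write h(t) = at^2 + bt + c. Substituting each data point gives a linear system:
  4a + 2b + c = 24
  16a + 4b + c = 82
  36a + 6b + c = 172
Solving the system yields a = 4, b = 5, c = -2.
So h(t) = 4t^2 + 5t - 2.
Check: h(2) = 24. ✓

h(t) = 4t^2 + 5t - 2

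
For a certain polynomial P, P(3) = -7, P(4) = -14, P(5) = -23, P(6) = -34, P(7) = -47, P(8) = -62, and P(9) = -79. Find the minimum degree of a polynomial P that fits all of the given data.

2

Forward differences of the values at s = 3, 4, 5, 6, 7, 8, 9:
  P  : -7  -14  -23  -34  -47  -62  -79
  Δ  : -7  -9  -11  -13  -15  -17
  Δ^2: -2  -2  -2  -2  -2
  Δ^3: 0  0  0  0
  Δ^4: 0  0  0
  Δ^5: 0  0
  Δ^6: 0
The second differences are constant (-2) and nonzero, while all higher differences vanish, so the minimal degree is 2.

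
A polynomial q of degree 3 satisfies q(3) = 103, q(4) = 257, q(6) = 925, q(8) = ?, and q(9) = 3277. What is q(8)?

The 4 known points determine the degree-3 polynomial uniquely.
Write q(n) = an^3 + bn^2 + cn + d. Substituting each data point gives a linear system:
  27a + 9b + 3c + d = 103
  64a + 16b + 4c + d = 257
  216a + 36b + 6c + d = 925
  729a + 81b + 9c + d = 3277
Solving the system yields a = 5, b = -5, c = 4, d = 1.
So q(n) = 5n^3 - 5n^2 + 4n + 1.
Then q(8) = 2273.

2273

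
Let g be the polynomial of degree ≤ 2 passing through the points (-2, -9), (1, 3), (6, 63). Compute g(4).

Write g(x) = ax^2 + bx + c. Substituting each data point gives a linear system:
  4a - 2b + c = -9
  a + b + c = 3
  36a + 6b + c = 63
Solving the system yields a = 1, b = 5, c = -3.
So g(x) = x^2 + 5x - 3.
Then g(4) = 33.

33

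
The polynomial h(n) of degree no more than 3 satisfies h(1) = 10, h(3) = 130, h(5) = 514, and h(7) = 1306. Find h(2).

Using the Lagrange interpolation formula with nodes 1, 3, 5, 7:
  L_0(n) = (n - 3)(n - 5)(n - 7) / -48
  L_1(n) = (n - 1)(n - 5)(n - 7) / 16
  L_2(n) = (n - 1)(n - 3)(n - 7) / -16
  L_3(n) = (n - 1)(n - 3)(n - 5) / 48
Then h(n) = 10·L_0(n) + 130·L_1(n) + 514·L_2(n) + 1306·L_3(n).
Expanding and collecting terms gives h(n) = 3n^3 + 6n^2 - 3n + 4.
Evaluating at n = 2: h(2) = 46.

46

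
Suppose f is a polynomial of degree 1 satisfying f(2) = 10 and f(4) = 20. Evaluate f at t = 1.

5

Write f(t) = at + b. Substituting each data point gives a linear system:
  2a + b = 10
  4a + b = 20
Solving the system yields a = 5, b = 0.
So f(t) = 5t.
Then f(1) = 5.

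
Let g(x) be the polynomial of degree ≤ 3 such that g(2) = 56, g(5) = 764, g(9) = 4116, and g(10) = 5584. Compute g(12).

Write g(x) = ax^3 + bx^2 + cx + d. Substituting each data point gives a linear system:
  8a + 4b + 2c + d = 56
  125a + 25b + 5c + d = 764
  729a + 81b + 9c + d = 4116
  1000a + 100b + 10c + d = 5584
Solving the system yields a = 5, b = 6, c = -1, d = -6.
So g(x) = 5x³ + 6x² - x - 6.
Then g(12) = 9486.

9486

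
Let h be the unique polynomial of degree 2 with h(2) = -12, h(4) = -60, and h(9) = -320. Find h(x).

Write h(x) = ax^2 + bx + c. Substituting each data point gives a linear system:
  4a + 2b + c = -12
  16a + 4b + c = -60
  81a + 9b + c = -320
Solving the system yields a = -4, b = 0, c = 4.
So h(x) = -4x^2 + 4.
Check: h(4) = -60. ✓

h(x) = -4x^2 + 4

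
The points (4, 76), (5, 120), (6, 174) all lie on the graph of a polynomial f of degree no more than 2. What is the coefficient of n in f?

-1

Write f(n) = an^2 + bn + c. Substituting each data point gives a linear system:
  16a + 4b + c = 76
  25a + 5b + c = 120
  36a + 6b + c = 174
Solving the system yields a = 5, b = -1, c = 0.
So f(n) = 5n^2 - n.
The coefficient of n is -1.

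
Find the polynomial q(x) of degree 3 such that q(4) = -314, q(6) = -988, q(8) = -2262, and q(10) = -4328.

q(x) = -4x^3 - 3x^2 - 3x + 2

Write q(x) = ax^3 + bx^2 + cx + d. Substituting each data point gives a linear system:
  64a + 16b + 4c + d = -314
  216a + 36b + 6c + d = -988
  512a + 64b + 8c + d = -2262
  1000a + 100b + 10c + d = -4328
Solving the system yields a = -4, b = -3, c = -3, d = 2.
So q(x) = -4x^3 - 3x^2 - 3x + 2.
Check: q(4) = -314. ✓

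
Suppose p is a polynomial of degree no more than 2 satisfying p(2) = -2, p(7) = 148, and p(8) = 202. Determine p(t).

Using the Lagrange interpolation formula with nodes 2, 7, 8:
  L_0(t) = (t - 7)(t - 8) / 30
  L_1(t) = (t - 2)(t - 8) / -5
  L_2(t) = (t - 2)(t - 7) / 6
Then p(t) = -2·L_0(t) + 148·L_1(t) + 202·L_2(t).
Expanding and collecting terms gives p(t) = 4t² - 6t - 6.
Check: p(7) = 148. ✓

p(t) = 4t^2 - 6t - 6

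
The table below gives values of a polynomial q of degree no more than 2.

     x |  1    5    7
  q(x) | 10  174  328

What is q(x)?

Using the Lagrange interpolation formula with nodes 1, 5, 7:
  L_0(x) = (x - 5)(x - 7) / 24
  L_1(x) = (x - 1)(x - 7) / -8
  L_2(x) = (x - 1)(x - 5) / 12
Then q(x) = 10·L_0(x) + 174·L_1(x) + 328·L_2(x).
Expanding and collecting terms gives q(x) = 6x^2 + 5x - 1.
Check: q(5) = 174. ✓

q(x) = 6x^2 + 5x - 1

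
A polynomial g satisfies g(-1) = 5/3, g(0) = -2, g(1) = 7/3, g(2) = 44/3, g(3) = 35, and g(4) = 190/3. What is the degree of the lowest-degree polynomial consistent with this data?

Forward differences of the values at n = -1, 0, 1, 2, 3, 4:
  g  : 5/3  -2  7/3  44/3  35  190/3
  Δ  : -11/3  13/3  37/3  61/3  85/3
  Δ^2: 8  8  8  8
  Δ^3: 0  0  0
  Δ^4: 0  0
  Δ^5: 0
The second differences are constant (8) and nonzero, while all higher differences vanish, so the minimal degree is 2.

2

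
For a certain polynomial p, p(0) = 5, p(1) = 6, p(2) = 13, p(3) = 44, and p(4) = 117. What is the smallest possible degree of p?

Forward differences of the values at n = 0, 1, 2, 3, 4:
  p  : 5  6  13  44  117
  Δ  : 1  7  31  73
  Δ^2: 6  24  42
  Δ^3: 18  18
  Δ^4: 0
The third differences are constant (18) and nonzero, while all higher differences vanish, so the minimal degree is 3.

3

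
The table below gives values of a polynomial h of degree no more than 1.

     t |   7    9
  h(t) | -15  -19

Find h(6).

Using the Lagrange interpolation formula with nodes 7, 9:
  L_0(t) = (t - 9) / -2
  L_1(t) = (t - 7) / 2
Then h(t) = -15·L_0(t) - 19·L_1(t).
Expanding and collecting terms gives h(t) = -2t - 1.
Evaluating at t = 6: h(6) = -13.

-13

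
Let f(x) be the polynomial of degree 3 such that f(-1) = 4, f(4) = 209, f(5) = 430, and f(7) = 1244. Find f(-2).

-25

Using the Lagrange interpolation formula with nodes -1, 4, 5, 7:
  L_0(x) = (x - 4)(x - 5)(x - 7) / -240
  L_1(x) = (x + 1)(x - 5)(x - 7) / 15
  L_2(x) = (x + 1)(x - 4)(x - 7) / -12
  L_3(x) = (x + 1)(x - 4)(x - 5) / 48
Then f(x) = 4·L_0(x) + 209·L_1(x) + 430·L_2(x) + 1244·L_3(x).
Expanding and collecting terms gives f(x) = 4x^3 - 2x^2 - 5x + 5.
Evaluating at x = -2: f(-2) = -25.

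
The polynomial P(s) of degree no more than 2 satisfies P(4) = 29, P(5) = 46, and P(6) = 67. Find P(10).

191

Using the Lagrange interpolation formula with nodes 4, 5, 6:
  L_0(s) = (s - 5)(s - 6) / 2
  L_1(s) = (s - 4)(s - 6) / -1
  L_2(s) = (s - 4)(s - 5) / 2
Then P(s) = 29·L_0(s) + 46·L_1(s) + 67·L_2(s).
Expanding and collecting terms gives P(s) = 2s² - s + 1.
Evaluating at s = 10: P(10) = 191.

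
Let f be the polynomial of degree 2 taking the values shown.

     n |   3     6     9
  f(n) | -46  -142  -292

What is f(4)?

Forward differences of the values at n = 3, 6, 9:
  f  : -46  -142  -292
  Δ  : -96  -150
  Δ^2: -54
The second differences are constant, confirming degree 2.
Interpolating (Newton forward form) and evaluating at n = 4 gives f(4) = -72.

-72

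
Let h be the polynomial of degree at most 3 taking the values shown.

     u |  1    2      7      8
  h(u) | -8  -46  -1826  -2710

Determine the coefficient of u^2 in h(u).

Write h(u) = au^3 + bu^2 + cu + d. Substituting each data point gives a linear system:
  a + b + c + d = -8
  8a + 4b + 2c + d = -46
  343a + 49b + 7c + d = -1826
  512a + 64b + 8c + d = -2710
Solving the system yields a = -5, b = -3, c = 6, d = -6.
So h(u) = -5u^3 - 3u^2 + 6u - 6.
The coefficient of u^2 is -3.

-3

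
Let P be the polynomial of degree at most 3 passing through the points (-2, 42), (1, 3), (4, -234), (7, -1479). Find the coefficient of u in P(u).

6

Write P(u) = au^3 + bu^2 + cu + d. Substituting each data point gives a linear system:
  -8a + 4b - 2c + d = 42
  a + b + c + d = 3
  64a + 16b + 4c + d = -234
  343a + 49b + 7c + d = -1479
Solving the system yields a = -5, b = 4, c = 6, d = -2.
So P(u) = -5u³ + 4u² + 6u - 2.
The coefficient of u is 6.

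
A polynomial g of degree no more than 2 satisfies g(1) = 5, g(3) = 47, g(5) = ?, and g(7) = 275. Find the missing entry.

The 3 known points determine the degree-2 polynomial uniquely.
Write g(t) = at^2 + bt + c. Substituting each data point gives a linear system:
  a + b + c = 5
  9a + 3b + c = 47
  49a + 7b + c = 275
Solving the system yields a = 6, b = -3, c = 2.
So g(t) = 6t² - 3t + 2.
Then g(5) = 137.

137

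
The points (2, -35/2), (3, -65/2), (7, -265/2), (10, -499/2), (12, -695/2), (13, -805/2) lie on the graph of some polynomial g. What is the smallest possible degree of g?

2

Divided differences on the nodes 2, 3, 7, 10, 12, 13:
  order 0: -35/2  -65/2  -265/2  -499/2  -695/2  -805/2
  order 1: -15  -25  -39  -49  -55
  order 2: -2  -2  -2  -2
  order 3: 0  0  0
  order 4: 0  0
  order 5: 0
The order-2 divided differences are all -2 (nonzero) and every higher order vanishes, so the data lies on a polynomial of degree exactly 2.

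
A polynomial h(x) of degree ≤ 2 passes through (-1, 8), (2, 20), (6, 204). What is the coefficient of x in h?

Write h(x) = ax^2 + bx + c. Substituting each data point gives a linear system:
  a - b + c = 8
  4a + 2b + c = 20
  36a + 6b + c = 204
Solving the system yields a = 6, b = -2, c = 0.
So h(x) = 6x^2 - 2x.
The coefficient of x is -2.

-2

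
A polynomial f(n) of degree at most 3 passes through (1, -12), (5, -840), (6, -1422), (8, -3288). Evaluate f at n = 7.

-2226

Write f(n) = an^3 + bn^2 + cn + d. Substituting each data point gives a linear system:
  a + b + c + d = -12
  125a + 25b + 5c + d = -840
  216a + 36b + 6c + d = -1422
  512a + 64b + 8c + d = -3288
Solving the system yields a = -6, b = -3, c = -3, d = 0.
So f(n) = -6n^3 - 3n^2 - 3n.
Then f(7) = -2226.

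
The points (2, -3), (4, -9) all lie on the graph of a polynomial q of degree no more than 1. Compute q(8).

Using the Lagrange interpolation formula with nodes 2, 4:
  L_0(s) = (s - 4) / -2
  L_1(s) = (s - 2) / 2
Then q(s) = -3·L_0(s) - 9·L_1(s).
Expanding and collecting terms gives q(s) = -3s + 3.
Evaluating at s = 8: q(8) = -21.

-21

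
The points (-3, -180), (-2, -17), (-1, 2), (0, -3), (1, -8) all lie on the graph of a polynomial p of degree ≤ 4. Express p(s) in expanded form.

p(s) = -4s^4 - 4s^3 + 4s^2 - s - 3

Write p(s) = as^4 + bs^3 + cs^2 + ds + e. Substituting each data point gives a linear system:
  81a - 27b + 9c - 3d + e = -180
  16a - 8b + 4c - 2d + e = -17
  a - b + c - d + e = 2
  e = -3
  a + b + c + d + e = -8
Solving the system yields a = -4, b = -4, c = 4, d = -1, e = -3.
So p(s) = -4s^4 - 4s^3 + 4s^2 - s - 3.
Check: p(-1) = 2. ✓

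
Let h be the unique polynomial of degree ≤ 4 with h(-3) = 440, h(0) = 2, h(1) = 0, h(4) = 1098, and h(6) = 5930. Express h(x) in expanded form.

Write h(x) = ax^4 + bx^3 + cx^2 + dx + e. Substituting each data point gives a linear system:
  81a - 27b + 9c - 3d + e = 440
  e = 2
  a + b + c + d + e = 0
  256a + 64b + 16c + 4d + e = 1098
  1296a + 216b + 36c + 6d + e = 5930
Solving the system yields a = 5, b = -2, c = -3, d = -2, e = 2.
So h(x) = 5x⁴ - 2x³ - 3x² - 2x + 2.
Check: h(4) = 1098. ✓

h(x) = 5x^4 - 2x^3 - 3x^2 - 2x + 2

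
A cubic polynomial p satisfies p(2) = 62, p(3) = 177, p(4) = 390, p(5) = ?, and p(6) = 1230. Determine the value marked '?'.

731

On equispaced nodes a degree-3 polynomial has vanishing fourth forward difference, so
  p(2) - 4·p(3) + 6·p(4) - 4·p(5) + p(6) = 0.
Substituting the known values and solving for p(5):
  -4·p(5) = -2924
  p(5) = 731.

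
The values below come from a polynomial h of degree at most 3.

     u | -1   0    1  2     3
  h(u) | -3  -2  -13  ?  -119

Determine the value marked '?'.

On equispaced nodes a degree-3 polynomial has vanishing fourth forward difference, so
  h(-1) - 4·h(0) + 6·h(1) - 4·h(2) + h(3) = 0.
Substituting the known values and solving for h(2):
  -4·h(2) = 192
  h(2) = -48.

-48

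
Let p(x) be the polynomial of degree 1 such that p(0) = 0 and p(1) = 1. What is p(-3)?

-3

Using the Lagrange interpolation formula with nodes 0, 1:
  L_0(x) = (x - 1) / -1
  L_1(x) = x / 1
Then p(x) = 0·L_0(x) + 1·L_1(x).
Expanding and collecting terms gives p(x) = x.
Evaluating at x = -3: p(-3) = -3.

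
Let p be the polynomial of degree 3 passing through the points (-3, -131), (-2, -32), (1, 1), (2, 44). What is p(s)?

p(s) = 6s^3 + 2s^2 - 5s - 2

Write p(s) = as^3 + bs^2 + cs + d. Substituting each data point gives a linear system:
  -27a + 9b - 3c + d = -131
  -8a + 4b - 2c + d = -32
  a + b + c + d = 1
  8a + 4b + 2c + d = 44
Solving the system yields a = 6, b = 2, c = -5, d = -2.
So p(s) = 6s³ + 2s² - 5s - 2.
Check: p(2) = 44. ✓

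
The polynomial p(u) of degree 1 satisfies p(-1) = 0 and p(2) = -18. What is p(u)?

Using the Lagrange interpolation formula with nodes -1, 2:
  L_0(u) = (u - 2) / -3
  L_1(u) = (u + 1) / 3
Then p(u) = 0·L_0(u) - 18·L_1(u).
Expanding and collecting terms gives p(u) = -6u - 6.
Check: p(2) = -18. ✓

p(u) = -6u - 6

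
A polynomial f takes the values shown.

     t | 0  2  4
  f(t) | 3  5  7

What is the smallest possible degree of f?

Forward differences of the values at t = 0, 2, 4:
  f  : 3  5  7
  Δ  : 2  2
  Δ^2: 0
The first differences are constant (2) and nonzero, while all higher differences vanish, so the minimal degree is 1.

1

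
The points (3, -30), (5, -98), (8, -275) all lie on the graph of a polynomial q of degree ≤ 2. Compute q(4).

-59

Write q(s) = as^2 + bs + c. Substituting each data point gives a linear system:
  9a + 3b + c = -30
  25a + 5b + c = -98
  64a + 8b + c = -275
Solving the system yields a = -5, b = 6, c = -3.
So q(s) = -5s² + 6s - 3.
Then q(4) = -59.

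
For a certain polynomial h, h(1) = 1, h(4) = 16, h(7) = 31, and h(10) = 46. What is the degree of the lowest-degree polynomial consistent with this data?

1

Forward differences of the values at x = 1, 4, 7, 10:
  h  : 1  16  31  46
  Δ  : 15  15  15
  Δ^2: 0  0
  Δ^3: 0
The first differences are constant (15) and nonzero, while all higher differences vanish, so the minimal degree is 1.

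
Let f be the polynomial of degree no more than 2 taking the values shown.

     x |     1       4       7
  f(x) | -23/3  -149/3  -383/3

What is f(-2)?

Using the Lagrange interpolation formula with nodes 1, 4, 7:
  L_0(x) = (x - 4)(x - 7) / 18
  L_1(x) = (x - 1)(x - 7) / -9
  L_2(x) = (x - 1)(x - 4) / 18
Then f(x) = -23/3·L_0(x) - 149/3·L_1(x) - 383/3·L_2(x).
Expanding and collecting terms gives f(x) = -2x² - 4x - 5/3.
Evaluating at x = -2: f(-2) = -5/3.

-5/3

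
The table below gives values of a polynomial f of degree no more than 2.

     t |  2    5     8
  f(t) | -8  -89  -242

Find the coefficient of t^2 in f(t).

Write f(t) = at^2 + bt + c. Substituting each data point gives a linear system:
  4a + 2b + c = -8
  25a + 5b + c = -89
  64a + 8b + c = -242
Solving the system yields a = -4, b = 1, c = 6.
So f(t) = -4t^2 + t + 6.
The leading coefficient is -4.

-4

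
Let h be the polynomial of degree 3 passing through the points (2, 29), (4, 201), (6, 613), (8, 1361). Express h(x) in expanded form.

Write h(x) = ax^3 + bx^2 + cx + d. Substituting each data point gives a linear system:
  8a + 4b + 2c + d = 29
  64a + 16b + 4c + d = 201
  216a + 36b + 6c + d = 613
  512a + 64b + 8c + d = 1361
Solving the system yields a = 2, b = 6, c = -6, d = 1.
So h(x) = 2x³ + 6x² - 6x + 1.
Check: h(4) = 201. ✓

h(x) = 2x^3 + 6x^2 - 6x + 1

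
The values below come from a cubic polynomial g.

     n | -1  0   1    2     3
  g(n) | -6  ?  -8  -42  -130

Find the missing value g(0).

-4

The 4 known points determine the degree-3 polynomial uniquely.
Write g(n) = an^3 + bn^2 + cn + d. Substituting each data point gives a linear system:
  -a + b - c + d = -6
  a + b + c + d = -8
  8a + 4b + 2c + d = -42
  27a + 9b + 3c + d = -130
Solving the system yields a = -4, b = -3, c = 3, d = -4.
So g(n) = -4n³ - 3n² + 3n - 4.
Then g(0) = -4.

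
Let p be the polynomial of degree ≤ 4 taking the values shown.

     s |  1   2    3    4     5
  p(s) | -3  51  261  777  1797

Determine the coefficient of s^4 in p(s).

2

Write p(s) = as^4 + bs^3 + cs^2 + ds + e. Substituting each data point gives a linear system:
  a + b + c + d + e = -3
  16a + 8b + 4c + 2d + e = 51
  81a + 27b + 9c + 3d + e = 261
  256a + 64b + 16c + 4d + e = 777
  625a + 125b + 25c + 5d + e = 1797
Solving the system yields a = 2, b = 5, c = -2, d = -5, e = -3.
So p(s) = 2s⁴ + 5s³ - 2s² - 5s - 3.
The leading coefficient is 2.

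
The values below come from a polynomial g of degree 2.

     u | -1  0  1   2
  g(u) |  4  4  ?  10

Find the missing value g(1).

6

The 3 known points determine the degree-2 polynomial uniquely.
Write g(u) = au^2 + bu + c. Substituting each data point gives a linear system:
  a - b + c = 4
  c = 4
  4a + 2b + c = 10
Solving the system yields a = 1, b = 1, c = 4.
So g(u) = u^2 + u + 4.
Then g(1) = 6.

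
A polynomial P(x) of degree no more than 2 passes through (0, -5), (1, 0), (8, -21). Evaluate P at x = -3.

-32

Write P(x) = ax^2 + bx + c. Substituting each data point gives a linear system:
  c = -5
  a + b + c = 0
  64a + 8b + c = -21
Solving the system yields a = -1, b = 6, c = -5.
So P(x) = -x^2 + 6x - 5.
Then P(-3) = -32.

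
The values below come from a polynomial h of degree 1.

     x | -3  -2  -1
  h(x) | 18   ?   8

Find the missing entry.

The 2 known points determine the degree-1 polynomial uniquely.
Write h(x) = ax + b. Substituting each data point gives a linear system:
  -3a + b = 18
  -a + b = 8
Solving the system yields a = -5, b = 3.
So h(x) = -5x + 3.
Then h(-2) = 13.

13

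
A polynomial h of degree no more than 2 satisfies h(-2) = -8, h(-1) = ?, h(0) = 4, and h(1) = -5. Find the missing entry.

The 3 known points determine the degree-2 polynomial uniquely.
Write h(x) = ax^2 + bx + c. Substituting each data point gives a linear system:
  4a - 2b + c = -8
  c = 4
  a + b + c = -5
Solving the system yields a = -5, b = -4, c = 4.
So h(x) = -5x^2 - 4x + 4.
Then h(-1) = 3.

3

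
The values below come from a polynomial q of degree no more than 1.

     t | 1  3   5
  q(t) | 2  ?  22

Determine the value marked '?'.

12

The 2 known points determine the degree-1 polynomial uniquely.
Write q(t) = at + b. Substituting each data point gives a linear system:
  a + b = 2
  5a + b = 22
Solving the system yields a = 5, b = -3.
So q(t) = 5t - 3.
Then q(3) = 12.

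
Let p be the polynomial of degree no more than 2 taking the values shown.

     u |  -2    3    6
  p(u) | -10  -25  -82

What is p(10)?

Write p(u) = au^2 + bu + c. Substituting each data point gives a linear system:
  4a - 2b + c = -10
  9a + 3b + c = -25
  36a + 6b + c = -82
Solving the system yields a = -2, b = -1, c = -4.
So p(u) = -2u^2 - u - 4.
Then p(10) = -214.

-214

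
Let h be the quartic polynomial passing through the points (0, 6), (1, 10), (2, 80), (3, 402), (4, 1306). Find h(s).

Write h(s) = as^4 + bs^3 + cs^2 + ds + e. Substituting each data point gives a linear system:
  e = 6
  a + b + c + d + e = 10
  16a + 8b + 4c + 2d + e = 80
  81a + 27b + 9c + 3d + e = 402
  256a + 64b + 16c + 4d + e = 1306
Solving the system yields a = 6, b = -5, c = 6, d = -3, e = 6.
So h(s) = 6s^4 - 5s^3 + 6s^2 - 3s + 6.
Check: h(4) = 1306. ✓

h(s) = 6s^4 - 5s^3 + 6s^2 - 3s + 6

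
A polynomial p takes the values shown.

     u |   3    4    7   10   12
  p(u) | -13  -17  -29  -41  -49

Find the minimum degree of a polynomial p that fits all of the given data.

Divided differences on the nodes 3, 4, 7, 10, 12:
  order 0: -13  -17  -29  -41  -49
  order 1: -4  -4  -4  -4
  order 2: 0  0  0
  order 3: 0  0
  order 4: 0
The order-1 divided differences are all -4 (nonzero) and every higher order vanishes, so the data lies on a polynomial of degree exactly 1.

1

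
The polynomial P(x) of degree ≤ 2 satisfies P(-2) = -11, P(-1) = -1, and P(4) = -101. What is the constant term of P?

-1

Write P(x) = ax^2 + bx + c. Substituting each data point gives a linear system:
  4a - 2b + c = -11
  a - b + c = -1
  16a + 4b + c = -101
Solving the system yields a = -5, b = -5, c = -1.
So P(x) = -5x^2 - 5x - 1.
The constant term is -1.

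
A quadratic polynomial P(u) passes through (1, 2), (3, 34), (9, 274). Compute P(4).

Using the Lagrange interpolation formula with nodes 1, 3, 9:
  L_0(u) = (u - 3)(u - 9) / 16
  L_1(u) = (u - 1)(u - 9) / -12
  L_2(u) = (u - 1)(u - 3) / 48
Then P(u) = 2·L_0(u) + 34·L_1(u) + 274·L_2(u).
Expanding and collecting terms gives P(u) = 3u² + 4u - 5.
Evaluating at u = 4: P(4) = 59.

59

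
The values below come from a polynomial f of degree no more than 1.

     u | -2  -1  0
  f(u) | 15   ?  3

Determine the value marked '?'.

The 2 known points determine the degree-1 polynomial uniquely.
Write f(u) = au + b. Substituting each data point gives a linear system:
  -2a + b = 15
  b = 3
Solving the system yields a = -6, b = 3.
So f(u) = -6u + 3.
Then f(-1) = 9.

9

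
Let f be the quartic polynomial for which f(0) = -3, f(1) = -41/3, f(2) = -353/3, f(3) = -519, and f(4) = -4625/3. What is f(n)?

Write f(n) = an^4 + bn^3 + cn^2 + dn + e. Substituting each data point gives a linear system:
  e = -3
  a + b + c + d + e = -41/3
  16a + 8b + 4c + 2d + e = -353/3
  81a + 27b + 9c + 3d + e = -519
  256a + 64b + 16c + 4d + e = -4625/3
Solving the system yields a = -5, b = -4, c = 1/3, d = -2, e = -3.
So f(n) = -5n^4 - 4n^3 + (1/3)n^2 - 2n - 3.
Check: f(3) = -519. ✓

f(n) = -5n^4 - 4n^3 + (1/3)n^2 - 2n - 3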